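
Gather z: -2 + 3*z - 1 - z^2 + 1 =-z^2 + 3*z - 2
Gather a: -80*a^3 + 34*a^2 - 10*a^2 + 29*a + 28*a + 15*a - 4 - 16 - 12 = -80*a^3 + 24*a^2 + 72*a - 32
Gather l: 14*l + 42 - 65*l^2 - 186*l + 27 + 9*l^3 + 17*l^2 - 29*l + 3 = 9*l^3 - 48*l^2 - 201*l + 72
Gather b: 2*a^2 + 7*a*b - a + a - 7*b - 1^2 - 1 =2*a^2 + b*(7*a - 7) - 2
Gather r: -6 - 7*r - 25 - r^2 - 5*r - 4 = -r^2 - 12*r - 35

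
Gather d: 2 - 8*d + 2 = 4 - 8*d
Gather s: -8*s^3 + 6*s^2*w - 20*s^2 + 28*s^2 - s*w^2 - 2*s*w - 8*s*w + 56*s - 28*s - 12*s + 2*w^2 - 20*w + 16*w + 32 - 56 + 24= -8*s^3 + s^2*(6*w + 8) + s*(-w^2 - 10*w + 16) + 2*w^2 - 4*w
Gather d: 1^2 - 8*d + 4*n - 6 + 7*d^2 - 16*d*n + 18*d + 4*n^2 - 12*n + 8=7*d^2 + d*(10 - 16*n) + 4*n^2 - 8*n + 3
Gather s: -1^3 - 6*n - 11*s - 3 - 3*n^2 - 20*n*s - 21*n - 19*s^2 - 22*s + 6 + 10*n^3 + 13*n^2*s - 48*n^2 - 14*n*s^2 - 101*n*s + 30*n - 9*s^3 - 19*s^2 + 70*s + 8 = 10*n^3 - 51*n^2 + 3*n - 9*s^3 + s^2*(-14*n - 38) + s*(13*n^2 - 121*n + 37) + 10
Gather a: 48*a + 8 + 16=48*a + 24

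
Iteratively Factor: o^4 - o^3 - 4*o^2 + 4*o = (o - 1)*(o^3 - 4*o) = (o - 2)*(o - 1)*(o^2 + 2*o) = o*(o - 2)*(o - 1)*(o + 2)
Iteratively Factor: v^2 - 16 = (v + 4)*(v - 4)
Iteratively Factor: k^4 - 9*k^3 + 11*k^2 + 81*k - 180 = (k - 5)*(k^3 - 4*k^2 - 9*k + 36) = (k - 5)*(k + 3)*(k^2 - 7*k + 12) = (k - 5)*(k - 4)*(k + 3)*(k - 3)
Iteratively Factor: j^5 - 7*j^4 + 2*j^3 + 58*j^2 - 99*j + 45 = (j - 1)*(j^4 - 6*j^3 - 4*j^2 + 54*j - 45) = (j - 1)*(j + 3)*(j^3 - 9*j^2 + 23*j - 15) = (j - 3)*(j - 1)*(j + 3)*(j^2 - 6*j + 5) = (j - 3)*(j - 1)^2*(j + 3)*(j - 5)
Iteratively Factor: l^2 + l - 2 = (l - 1)*(l + 2)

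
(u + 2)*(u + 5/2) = u^2 + 9*u/2 + 5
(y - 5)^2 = y^2 - 10*y + 25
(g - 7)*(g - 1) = g^2 - 8*g + 7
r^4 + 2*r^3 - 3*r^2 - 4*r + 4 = (r - 1)^2*(r + 2)^2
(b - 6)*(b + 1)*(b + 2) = b^3 - 3*b^2 - 16*b - 12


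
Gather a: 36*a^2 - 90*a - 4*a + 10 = 36*a^2 - 94*a + 10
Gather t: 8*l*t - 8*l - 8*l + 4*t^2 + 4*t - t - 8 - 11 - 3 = -16*l + 4*t^2 + t*(8*l + 3) - 22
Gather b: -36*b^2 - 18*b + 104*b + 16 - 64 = -36*b^2 + 86*b - 48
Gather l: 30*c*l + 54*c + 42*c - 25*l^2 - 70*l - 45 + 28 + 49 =96*c - 25*l^2 + l*(30*c - 70) + 32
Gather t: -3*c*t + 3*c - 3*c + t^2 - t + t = -3*c*t + t^2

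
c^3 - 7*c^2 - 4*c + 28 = (c - 7)*(c - 2)*(c + 2)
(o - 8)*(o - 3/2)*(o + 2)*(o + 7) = o^4 - o^3/2 - 119*o^2/2 - 25*o + 168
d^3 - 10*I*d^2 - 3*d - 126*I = (d - 7*I)*(d - 6*I)*(d + 3*I)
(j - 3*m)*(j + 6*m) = j^2 + 3*j*m - 18*m^2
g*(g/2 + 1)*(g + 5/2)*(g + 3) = g^4/2 + 15*g^3/4 + 37*g^2/4 + 15*g/2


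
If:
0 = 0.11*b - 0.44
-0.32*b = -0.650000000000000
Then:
No Solution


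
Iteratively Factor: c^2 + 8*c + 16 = (c + 4)*(c + 4)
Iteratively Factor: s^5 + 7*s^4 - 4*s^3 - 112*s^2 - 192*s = (s + 3)*(s^4 + 4*s^3 - 16*s^2 - 64*s) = (s - 4)*(s + 3)*(s^3 + 8*s^2 + 16*s) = (s - 4)*(s + 3)*(s + 4)*(s^2 + 4*s) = s*(s - 4)*(s + 3)*(s + 4)*(s + 4)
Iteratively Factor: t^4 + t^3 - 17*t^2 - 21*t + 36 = (t + 3)*(t^3 - 2*t^2 - 11*t + 12) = (t + 3)^2*(t^2 - 5*t + 4) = (t - 1)*(t + 3)^2*(t - 4)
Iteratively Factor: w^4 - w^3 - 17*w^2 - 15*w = (w + 3)*(w^3 - 4*w^2 - 5*w) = w*(w + 3)*(w^2 - 4*w - 5) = w*(w + 1)*(w + 3)*(w - 5)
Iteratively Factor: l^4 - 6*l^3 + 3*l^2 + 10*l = (l + 1)*(l^3 - 7*l^2 + 10*l) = l*(l + 1)*(l^2 - 7*l + 10) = l*(l - 2)*(l + 1)*(l - 5)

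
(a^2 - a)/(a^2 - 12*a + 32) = a*(a - 1)/(a^2 - 12*a + 32)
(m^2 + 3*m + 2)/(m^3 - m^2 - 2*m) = (m + 2)/(m*(m - 2))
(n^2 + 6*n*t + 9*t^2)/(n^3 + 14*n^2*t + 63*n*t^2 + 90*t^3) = (n + 3*t)/(n^2 + 11*n*t + 30*t^2)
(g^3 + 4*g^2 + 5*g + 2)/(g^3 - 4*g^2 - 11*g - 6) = (g + 2)/(g - 6)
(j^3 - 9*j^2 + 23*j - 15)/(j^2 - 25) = (j^2 - 4*j + 3)/(j + 5)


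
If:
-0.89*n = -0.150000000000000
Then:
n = 0.17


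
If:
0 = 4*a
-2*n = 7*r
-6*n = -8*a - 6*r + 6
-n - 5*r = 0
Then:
No Solution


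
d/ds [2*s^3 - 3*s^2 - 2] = 6*s*(s - 1)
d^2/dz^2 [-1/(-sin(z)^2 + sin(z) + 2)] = (-4*sin(z)^3 + 7*sin(z)^2 - 10*sin(z) + 6)/((sin(z) - 2)^3*(sin(z) + 1)^2)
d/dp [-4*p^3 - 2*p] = -12*p^2 - 2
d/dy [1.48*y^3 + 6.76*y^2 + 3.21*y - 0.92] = 4.44*y^2 + 13.52*y + 3.21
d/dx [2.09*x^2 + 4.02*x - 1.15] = 4.18*x + 4.02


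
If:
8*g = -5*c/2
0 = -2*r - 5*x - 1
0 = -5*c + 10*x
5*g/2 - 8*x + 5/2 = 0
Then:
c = 80/153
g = -25/153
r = -353/306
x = 40/153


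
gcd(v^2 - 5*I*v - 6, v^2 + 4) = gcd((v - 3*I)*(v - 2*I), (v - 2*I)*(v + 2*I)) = v - 2*I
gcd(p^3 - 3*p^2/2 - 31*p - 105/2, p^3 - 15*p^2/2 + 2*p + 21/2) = p - 7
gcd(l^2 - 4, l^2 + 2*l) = l + 2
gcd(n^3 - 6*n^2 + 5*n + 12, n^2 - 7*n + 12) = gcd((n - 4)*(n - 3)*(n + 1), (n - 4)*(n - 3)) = n^2 - 7*n + 12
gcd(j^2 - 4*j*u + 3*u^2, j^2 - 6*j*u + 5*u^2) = -j + u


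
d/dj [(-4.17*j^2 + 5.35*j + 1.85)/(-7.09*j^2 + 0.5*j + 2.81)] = (35.8465*j^2 + 2.7976*j + 14.1085)/(50.2681*j^4 - 7.09*j^3 - 39.5958*j^2 + 2.81*j + 7.8961)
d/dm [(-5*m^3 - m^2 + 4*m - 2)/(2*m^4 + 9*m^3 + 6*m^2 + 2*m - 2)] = (10*m^6 + 4*m^5 - 45*m^4 - 76*m^3 + 58*m^2 + 28*m - 4)/(4*m^8 + 36*m^7 + 105*m^6 + 116*m^5 + 64*m^4 - 12*m^3 - 20*m^2 - 8*m + 4)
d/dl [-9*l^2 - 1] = -18*l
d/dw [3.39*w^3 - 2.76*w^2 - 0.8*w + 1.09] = 10.17*w^2 - 5.52*w - 0.8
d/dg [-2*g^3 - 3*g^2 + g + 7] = -6*g^2 - 6*g + 1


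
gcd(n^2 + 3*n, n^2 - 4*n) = n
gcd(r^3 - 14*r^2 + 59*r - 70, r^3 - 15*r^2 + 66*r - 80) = r^2 - 7*r + 10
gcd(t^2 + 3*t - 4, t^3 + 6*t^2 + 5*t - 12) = t^2 + 3*t - 4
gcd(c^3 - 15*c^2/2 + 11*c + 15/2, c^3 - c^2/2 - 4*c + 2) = 1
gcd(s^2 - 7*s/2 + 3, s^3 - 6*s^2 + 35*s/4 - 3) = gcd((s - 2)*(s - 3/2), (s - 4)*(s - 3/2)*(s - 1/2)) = s - 3/2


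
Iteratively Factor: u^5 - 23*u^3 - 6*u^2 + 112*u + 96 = (u + 2)*(u^4 - 2*u^3 - 19*u^2 + 32*u + 48) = (u + 1)*(u + 2)*(u^3 - 3*u^2 - 16*u + 48) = (u - 3)*(u + 1)*(u + 2)*(u^2 - 16) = (u - 3)*(u + 1)*(u + 2)*(u + 4)*(u - 4)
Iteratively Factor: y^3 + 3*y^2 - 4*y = (y)*(y^2 + 3*y - 4) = y*(y - 1)*(y + 4)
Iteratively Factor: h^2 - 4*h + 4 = (h - 2)*(h - 2)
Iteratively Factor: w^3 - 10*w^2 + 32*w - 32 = (w - 4)*(w^2 - 6*w + 8) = (w - 4)^2*(w - 2)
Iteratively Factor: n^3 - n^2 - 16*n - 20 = (n + 2)*(n^2 - 3*n - 10) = (n - 5)*(n + 2)*(n + 2)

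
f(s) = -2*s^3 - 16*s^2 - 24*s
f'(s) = -6*s^2 - 32*s - 24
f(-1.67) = 4.77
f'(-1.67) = 12.71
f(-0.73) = 9.77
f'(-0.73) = -3.84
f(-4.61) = -33.45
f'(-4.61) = -3.99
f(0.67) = -23.86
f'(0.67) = -48.13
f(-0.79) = 9.96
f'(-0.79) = -2.46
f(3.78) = -427.35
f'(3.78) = -230.69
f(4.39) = -582.92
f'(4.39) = -280.11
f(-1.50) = 6.75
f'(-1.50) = 10.50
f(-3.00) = -18.00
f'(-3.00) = 18.00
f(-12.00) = 1440.00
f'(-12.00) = -504.00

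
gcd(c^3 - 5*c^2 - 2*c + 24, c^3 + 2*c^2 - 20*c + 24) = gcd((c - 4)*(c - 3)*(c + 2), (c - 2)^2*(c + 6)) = 1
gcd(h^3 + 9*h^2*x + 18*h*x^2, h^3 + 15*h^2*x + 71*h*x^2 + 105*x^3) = h + 3*x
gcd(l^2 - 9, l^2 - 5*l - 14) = 1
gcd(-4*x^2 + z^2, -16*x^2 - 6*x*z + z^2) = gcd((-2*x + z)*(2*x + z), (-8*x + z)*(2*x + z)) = 2*x + z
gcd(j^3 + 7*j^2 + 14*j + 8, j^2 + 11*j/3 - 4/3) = j + 4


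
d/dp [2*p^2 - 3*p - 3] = 4*p - 3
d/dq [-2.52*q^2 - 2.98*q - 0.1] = -5.04*q - 2.98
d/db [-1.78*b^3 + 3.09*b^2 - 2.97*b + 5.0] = -5.34*b^2 + 6.18*b - 2.97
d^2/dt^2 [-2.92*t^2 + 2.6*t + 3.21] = -5.84000000000000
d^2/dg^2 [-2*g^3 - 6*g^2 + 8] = -12*g - 12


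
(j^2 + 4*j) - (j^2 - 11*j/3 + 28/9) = 23*j/3 - 28/9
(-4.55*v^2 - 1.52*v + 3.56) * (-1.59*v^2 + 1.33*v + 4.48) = 7.2345*v^4 - 3.6347*v^3 - 28.066*v^2 - 2.0748*v + 15.9488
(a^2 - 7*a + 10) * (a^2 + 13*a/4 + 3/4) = a^4 - 15*a^3/4 - 12*a^2 + 109*a/4 + 15/2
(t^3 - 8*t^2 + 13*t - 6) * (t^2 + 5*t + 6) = t^5 - 3*t^4 - 21*t^3 + 11*t^2 + 48*t - 36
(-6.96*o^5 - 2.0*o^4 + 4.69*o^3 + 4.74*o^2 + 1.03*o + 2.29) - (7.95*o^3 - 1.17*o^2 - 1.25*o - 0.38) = -6.96*o^5 - 2.0*o^4 - 3.26*o^3 + 5.91*o^2 + 2.28*o + 2.67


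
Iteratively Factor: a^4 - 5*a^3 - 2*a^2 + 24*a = (a - 4)*(a^3 - a^2 - 6*a) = a*(a - 4)*(a^2 - a - 6) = a*(a - 4)*(a - 3)*(a + 2)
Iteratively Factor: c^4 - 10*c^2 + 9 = (c - 3)*(c^3 + 3*c^2 - c - 3) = (c - 3)*(c + 3)*(c^2 - 1) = (c - 3)*(c - 1)*(c + 3)*(c + 1)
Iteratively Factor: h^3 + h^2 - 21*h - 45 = (h + 3)*(h^2 - 2*h - 15) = (h - 5)*(h + 3)*(h + 3)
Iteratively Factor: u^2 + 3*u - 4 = (u + 4)*(u - 1)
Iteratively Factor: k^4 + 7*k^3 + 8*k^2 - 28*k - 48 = (k + 4)*(k^3 + 3*k^2 - 4*k - 12) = (k - 2)*(k + 4)*(k^2 + 5*k + 6) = (k - 2)*(k + 3)*(k + 4)*(k + 2)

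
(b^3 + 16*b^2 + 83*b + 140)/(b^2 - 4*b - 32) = (b^2 + 12*b + 35)/(b - 8)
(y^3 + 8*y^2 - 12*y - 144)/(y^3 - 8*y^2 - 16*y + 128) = (y^2 + 12*y + 36)/(y^2 - 4*y - 32)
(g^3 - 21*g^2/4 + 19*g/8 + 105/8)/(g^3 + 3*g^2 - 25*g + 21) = (8*g^2 - 18*g - 35)/(8*(g^2 + 6*g - 7))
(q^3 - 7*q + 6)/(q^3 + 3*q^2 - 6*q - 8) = (q^2 + 2*q - 3)/(q^2 + 5*q + 4)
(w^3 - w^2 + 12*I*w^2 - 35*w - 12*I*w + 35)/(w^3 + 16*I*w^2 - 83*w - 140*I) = (w - 1)/(w + 4*I)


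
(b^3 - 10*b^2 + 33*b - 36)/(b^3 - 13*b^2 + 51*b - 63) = (b - 4)/(b - 7)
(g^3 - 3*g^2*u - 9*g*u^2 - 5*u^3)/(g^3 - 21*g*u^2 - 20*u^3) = (g + u)/(g + 4*u)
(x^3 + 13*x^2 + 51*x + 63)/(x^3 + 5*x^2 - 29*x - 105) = (x + 3)/(x - 5)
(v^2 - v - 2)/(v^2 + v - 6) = (v + 1)/(v + 3)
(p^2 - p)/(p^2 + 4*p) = (p - 1)/(p + 4)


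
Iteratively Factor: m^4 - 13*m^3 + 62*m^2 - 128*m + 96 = (m - 4)*(m^3 - 9*m^2 + 26*m - 24) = (m - 4)*(m - 3)*(m^2 - 6*m + 8) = (m - 4)*(m - 3)*(m - 2)*(m - 4)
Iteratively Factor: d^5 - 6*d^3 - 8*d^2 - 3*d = (d + 1)*(d^4 - d^3 - 5*d^2 - 3*d) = (d + 1)^2*(d^3 - 2*d^2 - 3*d) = d*(d + 1)^2*(d^2 - 2*d - 3) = d*(d + 1)^3*(d - 3)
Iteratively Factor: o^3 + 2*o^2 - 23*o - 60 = (o - 5)*(o^2 + 7*o + 12) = (o - 5)*(o + 4)*(o + 3)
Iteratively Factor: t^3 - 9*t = (t - 3)*(t^2 + 3*t) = t*(t - 3)*(t + 3)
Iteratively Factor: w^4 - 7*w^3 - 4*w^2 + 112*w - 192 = (w - 4)*(w^3 - 3*w^2 - 16*w + 48) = (w - 4)*(w + 4)*(w^2 - 7*w + 12) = (w - 4)*(w - 3)*(w + 4)*(w - 4)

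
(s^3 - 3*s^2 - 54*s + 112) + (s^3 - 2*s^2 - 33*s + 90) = 2*s^3 - 5*s^2 - 87*s + 202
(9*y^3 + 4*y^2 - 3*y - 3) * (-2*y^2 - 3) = -18*y^5 - 8*y^4 - 21*y^3 - 6*y^2 + 9*y + 9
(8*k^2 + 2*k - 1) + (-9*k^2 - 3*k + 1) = -k^2 - k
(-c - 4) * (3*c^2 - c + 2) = -3*c^3 - 11*c^2 + 2*c - 8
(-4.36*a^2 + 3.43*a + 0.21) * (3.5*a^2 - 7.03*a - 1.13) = -15.26*a^4 + 42.6558*a^3 - 18.4511*a^2 - 5.3522*a - 0.2373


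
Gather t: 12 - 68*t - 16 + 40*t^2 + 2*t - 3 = 40*t^2 - 66*t - 7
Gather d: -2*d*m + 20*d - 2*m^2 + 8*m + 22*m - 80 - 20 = d*(20 - 2*m) - 2*m^2 + 30*m - 100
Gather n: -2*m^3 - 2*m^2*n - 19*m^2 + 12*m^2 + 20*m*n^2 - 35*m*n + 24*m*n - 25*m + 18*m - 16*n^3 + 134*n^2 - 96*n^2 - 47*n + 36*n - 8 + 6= -2*m^3 - 7*m^2 - 7*m - 16*n^3 + n^2*(20*m + 38) + n*(-2*m^2 - 11*m - 11) - 2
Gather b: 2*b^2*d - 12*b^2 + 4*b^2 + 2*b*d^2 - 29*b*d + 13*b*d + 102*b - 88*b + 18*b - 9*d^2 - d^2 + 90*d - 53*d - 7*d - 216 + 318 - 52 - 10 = b^2*(2*d - 8) + b*(2*d^2 - 16*d + 32) - 10*d^2 + 30*d + 40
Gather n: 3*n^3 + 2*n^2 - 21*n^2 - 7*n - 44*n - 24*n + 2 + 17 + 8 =3*n^3 - 19*n^2 - 75*n + 27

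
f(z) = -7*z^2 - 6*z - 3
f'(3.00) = -48.00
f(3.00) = -84.00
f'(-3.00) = 36.00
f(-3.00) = -48.00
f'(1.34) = -24.76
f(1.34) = -23.61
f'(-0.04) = -5.44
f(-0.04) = -2.77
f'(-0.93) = 7.02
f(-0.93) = -3.47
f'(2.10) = -35.40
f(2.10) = -46.47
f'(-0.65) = 3.10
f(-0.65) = -2.06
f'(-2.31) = 26.34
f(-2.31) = -26.49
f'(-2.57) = 29.98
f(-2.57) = -33.81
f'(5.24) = -79.36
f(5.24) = -226.64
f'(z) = -14*z - 6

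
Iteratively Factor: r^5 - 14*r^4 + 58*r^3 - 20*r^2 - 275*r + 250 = (r - 5)*(r^4 - 9*r^3 + 13*r^2 + 45*r - 50) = (r - 5)^2*(r^3 - 4*r^2 - 7*r + 10) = (r - 5)^2*(r + 2)*(r^2 - 6*r + 5) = (r - 5)^2*(r - 1)*(r + 2)*(r - 5)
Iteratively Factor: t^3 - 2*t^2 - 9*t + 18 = (t - 3)*(t^2 + t - 6) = (t - 3)*(t - 2)*(t + 3)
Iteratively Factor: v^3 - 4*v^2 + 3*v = (v)*(v^2 - 4*v + 3) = v*(v - 3)*(v - 1)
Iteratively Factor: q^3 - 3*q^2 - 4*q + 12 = (q - 3)*(q^2 - 4) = (q - 3)*(q - 2)*(q + 2)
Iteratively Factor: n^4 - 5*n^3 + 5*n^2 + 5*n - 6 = (n - 1)*(n^3 - 4*n^2 + n + 6) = (n - 2)*(n - 1)*(n^2 - 2*n - 3) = (n - 3)*(n - 2)*(n - 1)*(n + 1)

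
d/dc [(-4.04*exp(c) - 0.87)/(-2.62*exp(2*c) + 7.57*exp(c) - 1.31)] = (-10.5848*exp(2*c) - 4.5588*exp(c) + 11.8783)*exp(c)/(6.8644*exp(4*c) - 39.6668*exp(3*c) + 64.1693*exp(2*c) - 19.8334*exp(c) + 1.7161)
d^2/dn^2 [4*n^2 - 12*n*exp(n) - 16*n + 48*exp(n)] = -12*n*exp(n) + 24*exp(n) + 8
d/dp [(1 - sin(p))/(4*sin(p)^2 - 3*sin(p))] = (4*cos(p) - 8/tan(p) + 3*cos(p)/sin(p)^2)/(4*sin(p) - 3)^2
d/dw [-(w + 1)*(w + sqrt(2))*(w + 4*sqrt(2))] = -3*w^2 - 10*sqrt(2)*w - 2*w - 8 - 5*sqrt(2)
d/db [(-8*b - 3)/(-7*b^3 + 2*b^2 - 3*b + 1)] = (-112*b^3 - 47*b^2 + 12*b - 17)/(49*b^6 - 28*b^5 + 46*b^4 - 26*b^3 + 13*b^2 - 6*b + 1)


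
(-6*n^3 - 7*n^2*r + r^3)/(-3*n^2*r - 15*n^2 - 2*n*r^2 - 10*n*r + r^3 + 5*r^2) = (2*n + r)/(r + 5)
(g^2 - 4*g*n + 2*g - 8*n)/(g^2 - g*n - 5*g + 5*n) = (g^2 - 4*g*n + 2*g - 8*n)/(g^2 - g*n - 5*g + 5*n)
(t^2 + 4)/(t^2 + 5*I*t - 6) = (t - 2*I)/(t + 3*I)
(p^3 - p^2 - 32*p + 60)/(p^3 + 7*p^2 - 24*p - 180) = (p - 2)/(p + 6)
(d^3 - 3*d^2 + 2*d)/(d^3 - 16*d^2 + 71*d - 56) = d*(d - 2)/(d^2 - 15*d + 56)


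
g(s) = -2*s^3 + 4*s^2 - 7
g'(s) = -6*s^2 + 8*s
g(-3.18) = 97.76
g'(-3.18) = -86.11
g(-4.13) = 202.12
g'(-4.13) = -135.38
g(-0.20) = -6.82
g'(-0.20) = -1.84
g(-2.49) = 48.68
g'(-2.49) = -57.12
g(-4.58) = 269.05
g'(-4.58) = -162.50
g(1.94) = -6.55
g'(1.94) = -7.06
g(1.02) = -4.96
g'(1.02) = 1.92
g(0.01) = -7.00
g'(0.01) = 0.08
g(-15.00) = 7643.00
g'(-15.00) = -1470.00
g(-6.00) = 569.00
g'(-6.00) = -264.00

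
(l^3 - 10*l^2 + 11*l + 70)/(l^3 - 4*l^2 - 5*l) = (l^2 - 5*l - 14)/(l*(l + 1))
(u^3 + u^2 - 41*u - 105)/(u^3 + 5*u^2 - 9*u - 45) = (u - 7)/(u - 3)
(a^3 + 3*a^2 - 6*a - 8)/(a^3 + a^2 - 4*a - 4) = (a + 4)/(a + 2)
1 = 1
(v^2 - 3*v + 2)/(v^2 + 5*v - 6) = (v - 2)/(v + 6)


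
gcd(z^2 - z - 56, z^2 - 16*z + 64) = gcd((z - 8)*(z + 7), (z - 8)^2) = z - 8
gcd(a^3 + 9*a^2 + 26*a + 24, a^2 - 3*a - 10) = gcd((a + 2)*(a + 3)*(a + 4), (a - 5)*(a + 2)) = a + 2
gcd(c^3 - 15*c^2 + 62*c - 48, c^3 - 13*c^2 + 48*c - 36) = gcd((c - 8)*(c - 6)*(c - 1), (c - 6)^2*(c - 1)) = c^2 - 7*c + 6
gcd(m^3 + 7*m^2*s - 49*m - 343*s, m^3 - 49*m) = m^2 - 49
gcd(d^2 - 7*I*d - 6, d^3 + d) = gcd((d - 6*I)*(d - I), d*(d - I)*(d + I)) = d - I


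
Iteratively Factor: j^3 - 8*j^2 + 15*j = (j - 3)*(j^2 - 5*j) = j*(j - 3)*(j - 5)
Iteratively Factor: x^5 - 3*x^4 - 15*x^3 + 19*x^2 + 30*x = (x - 2)*(x^4 - x^3 - 17*x^2 - 15*x) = (x - 5)*(x - 2)*(x^3 + 4*x^2 + 3*x) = x*(x - 5)*(x - 2)*(x^2 + 4*x + 3) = x*(x - 5)*(x - 2)*(x + 3)*(x + 1)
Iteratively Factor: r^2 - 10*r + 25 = (r - 5)*(r - 5)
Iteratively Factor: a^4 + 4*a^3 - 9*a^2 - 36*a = (a - 3)*(a^3 + 7*a^2 + 12*a) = (a - 3)*(a + 4)*(a^2 + 3*a) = a*(a - 3)*(a + 4)*(a + 3)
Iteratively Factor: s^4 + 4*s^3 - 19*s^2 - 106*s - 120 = (s + 2)*(s^3 + 2*s^2 - 23*s - 60) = (s - 5)*(s + 2)*(s^2 + 7*s + 12) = (s - 5)*(s + 2)*(s + 4)*(s + 3)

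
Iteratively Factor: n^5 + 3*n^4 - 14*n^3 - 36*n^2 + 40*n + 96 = (n - 2)*(n^4 + 5*n^3 - 4*n^2 - 44*n - 48) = (n - 3)*(n - 2)*(n^3 + 8*n^2 + 20*n + 16) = (n - 3)*(n - 2)*(n + 2)*(n^2 + 6*n + 8) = (n - 3)*(n - 2)*(n + 2)*(n + 4)*(n + 2)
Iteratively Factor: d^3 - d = (d)*(d^2 - 1) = d*(d - 1)*(d + 1)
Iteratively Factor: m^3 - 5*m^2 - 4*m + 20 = (m + 2)*(m^2 - 7*m + 10) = (m - 2)*(m + 2)*(m - 5)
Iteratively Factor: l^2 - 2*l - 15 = (l + 3)*(l - 5)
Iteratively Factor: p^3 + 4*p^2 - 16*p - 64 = (p - 4)*(p^2 + 8*p + 16) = (p - 4)*(p + 4)*(p + 4)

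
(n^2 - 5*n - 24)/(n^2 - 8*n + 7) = (n^2 - 5*n - 24)/(n^2 - 8*n + 7)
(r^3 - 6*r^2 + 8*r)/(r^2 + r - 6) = r*(r - 4)/(r + 3)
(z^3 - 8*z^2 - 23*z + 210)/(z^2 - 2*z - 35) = z - 6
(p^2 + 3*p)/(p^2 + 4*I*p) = (p + 3)/(p + 4*I)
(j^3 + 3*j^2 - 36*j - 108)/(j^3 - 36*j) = (j + 3)/j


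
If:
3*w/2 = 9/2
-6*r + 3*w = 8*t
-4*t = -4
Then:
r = 1/6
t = 1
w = 3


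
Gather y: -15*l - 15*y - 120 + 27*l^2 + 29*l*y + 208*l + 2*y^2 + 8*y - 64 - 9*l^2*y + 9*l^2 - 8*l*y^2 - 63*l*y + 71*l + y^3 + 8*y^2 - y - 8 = 36*l^2 + 264*l + y^3 + y^2*(10 - 8*l) + y*(-9*l^2 - 34*l - 8) - 192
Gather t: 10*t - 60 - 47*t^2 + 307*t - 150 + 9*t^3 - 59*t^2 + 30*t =9*t^3 - 106*t^2 + 347*t - 210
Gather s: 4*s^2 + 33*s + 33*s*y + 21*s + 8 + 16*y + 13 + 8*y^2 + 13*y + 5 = 4*s^2 + s*(33*y + 54) + 8*y^2 + 29*y + 26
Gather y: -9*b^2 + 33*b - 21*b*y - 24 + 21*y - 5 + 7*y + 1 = -9*b^2 + 33*b + y*(28 - 21*b) - 28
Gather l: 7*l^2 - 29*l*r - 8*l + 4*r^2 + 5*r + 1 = 7*l^2 + l*(-29*r - 8) + 4*r^2 + 5*r + 1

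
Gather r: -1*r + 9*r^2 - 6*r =9*r^2 - 7*r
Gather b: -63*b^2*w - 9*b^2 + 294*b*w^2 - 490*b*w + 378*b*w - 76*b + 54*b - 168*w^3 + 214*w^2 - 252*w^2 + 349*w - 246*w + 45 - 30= b^2*(-63*w - 9) + b*(294*w^2 - 112*w - 22) - 168*w^3 - 38*w^2 + 103*w + 15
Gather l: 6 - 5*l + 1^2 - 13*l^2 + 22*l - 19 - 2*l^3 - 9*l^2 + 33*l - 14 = -2*l^3 - 22*l^2 + 50*l - 26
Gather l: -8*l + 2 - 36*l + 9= 11 - 44*l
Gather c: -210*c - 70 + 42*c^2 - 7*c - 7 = 42*c^2 - 217*c - 77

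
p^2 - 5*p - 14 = (p - 7)*(p + 2)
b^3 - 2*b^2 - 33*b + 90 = (b - 5)*(b - 3)*(b + 6)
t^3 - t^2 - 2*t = t*(t - 2)*(t + 1)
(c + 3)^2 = c^2 + 6*c + 9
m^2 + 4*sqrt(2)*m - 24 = (m - 2*sqrt(2))*(m + 6*sqrt(2))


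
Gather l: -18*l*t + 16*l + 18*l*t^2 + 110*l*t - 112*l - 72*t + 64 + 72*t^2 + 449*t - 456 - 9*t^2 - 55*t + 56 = l*(18*t^2 + 92*t - 96) + 63*t^2 + 322*t - 336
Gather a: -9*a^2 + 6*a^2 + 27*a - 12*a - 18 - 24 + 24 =-3*a^2 + 15*a - 18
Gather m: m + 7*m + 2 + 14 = 8*m + 16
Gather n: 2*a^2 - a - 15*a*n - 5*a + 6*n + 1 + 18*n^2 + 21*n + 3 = 2*a^2 - 6*a + 18*n^2 + n*(27 - 15*a) + 4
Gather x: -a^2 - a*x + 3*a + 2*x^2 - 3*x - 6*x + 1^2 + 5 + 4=-a^2 + 3*a + 2*x^2 + x*(-a - 9) + 10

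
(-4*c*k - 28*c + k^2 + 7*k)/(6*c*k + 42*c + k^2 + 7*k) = (-4*c + k)/(6*c + k)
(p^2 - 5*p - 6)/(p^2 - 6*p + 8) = (p^2 - 5*p - 6)/(p^2 - 6*p + 8)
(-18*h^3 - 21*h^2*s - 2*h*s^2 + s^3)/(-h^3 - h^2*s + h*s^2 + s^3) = (-18*h^2 - 3*h*s + s^2)/(-h^2 + s^2)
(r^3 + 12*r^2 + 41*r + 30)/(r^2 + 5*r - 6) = (r^2 + 6*r + 5)/(r - 1)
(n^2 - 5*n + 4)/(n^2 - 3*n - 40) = (-n^2 + 5*n - 4)/(-n^2 + 3*n + 40)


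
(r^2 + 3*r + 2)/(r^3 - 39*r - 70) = (r + 1)/(r^2 - 2*r - 35)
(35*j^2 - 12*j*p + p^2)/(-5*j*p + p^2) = (-7*j + p)/p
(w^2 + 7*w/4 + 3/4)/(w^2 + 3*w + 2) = (w + 3/4)/(w + 2)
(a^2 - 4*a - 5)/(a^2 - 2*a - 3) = (a - 5)/(a - 3)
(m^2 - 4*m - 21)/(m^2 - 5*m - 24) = (m - 7)/(m - 8)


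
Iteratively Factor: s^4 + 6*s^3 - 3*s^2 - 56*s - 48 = (s + 4)*(s^3 + 2*s^2 - 11*s - 12) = (s - 3)*(s + 4)*(s^2 + 5*s + 4) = (s - 3)*(s + 4)^2*(s + 1)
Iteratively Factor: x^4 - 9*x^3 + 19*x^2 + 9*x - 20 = (x - 4)*(x^3 - 5*x^2 - x + 5) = (x - 4)*(x - 1)*(x^2 - 4*x - 5) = (x - 5)*(x - 4)*(x - 1)*(x + 1)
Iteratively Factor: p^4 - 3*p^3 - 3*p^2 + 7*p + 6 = (p + 1)*(p^3 - 4*p^2 + p + 6) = (p - 3)*(p + 1)*(p^2 - p - 2) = (p - 3)*(p + 1)^2*(p - 2)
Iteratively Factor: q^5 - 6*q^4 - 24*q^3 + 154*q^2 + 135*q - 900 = (q + 4)*(q^4 - 10*q^3 + 16*q^2 + 90*q - 225) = (q - 3)*(q + 4)*(q^3 - 7*q^2 - 5*q + 75) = (q - 5)*(q - 3)*(q + 4)*(q^2 - 2*q - 15) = (q - 5)^2*(q - 3)*(q + 4)*(q + 3)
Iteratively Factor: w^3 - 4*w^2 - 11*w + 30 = (w - 5)*(w^2 + w - 6) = (w - 5)*(w - 2)*(w + 3)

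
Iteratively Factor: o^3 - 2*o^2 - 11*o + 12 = (o - 4)*(o^2 + 2*o - 3) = (o - 4)*(o - 1)*(o + 3)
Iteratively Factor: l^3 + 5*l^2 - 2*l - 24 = (l - 2)*(l^2 + 7*l + 12) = (l - 2)*(l + 3)*(l + 4)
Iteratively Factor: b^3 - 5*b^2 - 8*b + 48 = (b + 3)*(b^2 - 8*b + 16) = (b - 4)*(b + 3)*(b - 4)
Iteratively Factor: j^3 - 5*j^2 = (j)*(j^2 - 5*j) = j*(j - 5)*(j)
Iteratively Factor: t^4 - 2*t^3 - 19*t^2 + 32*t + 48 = (t + 4)*(t^3 - 6*t^2 + 5*t + 12) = (t + 1)*(t + 4)*(t^2 - 7*t + 12) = (t - 3)*(t + 1)*(t + 4)*(t - 4)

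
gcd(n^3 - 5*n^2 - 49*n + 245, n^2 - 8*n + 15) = n - 5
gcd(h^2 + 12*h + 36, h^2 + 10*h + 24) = h + 6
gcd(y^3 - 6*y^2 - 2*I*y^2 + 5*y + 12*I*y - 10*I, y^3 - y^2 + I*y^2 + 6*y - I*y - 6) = y^2 + y*(-1 - 2*I) + 2*I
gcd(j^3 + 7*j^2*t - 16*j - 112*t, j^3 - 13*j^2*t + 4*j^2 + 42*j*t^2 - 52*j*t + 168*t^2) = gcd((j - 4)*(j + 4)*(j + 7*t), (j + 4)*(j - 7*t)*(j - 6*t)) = j + 4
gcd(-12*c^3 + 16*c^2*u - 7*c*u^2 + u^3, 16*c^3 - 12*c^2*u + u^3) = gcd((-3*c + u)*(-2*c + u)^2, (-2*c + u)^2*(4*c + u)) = 4*c^2 - 4*c*u + u^2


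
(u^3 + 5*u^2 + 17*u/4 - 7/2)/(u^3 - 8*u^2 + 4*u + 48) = (u^2 + 3*u - 7/4)/(u^2 - 10*u + 24)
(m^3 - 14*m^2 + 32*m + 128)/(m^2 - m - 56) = (m^2 - 6*m - 16)/(m + 7)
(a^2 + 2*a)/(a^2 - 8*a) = (a + 2)/(a - 8)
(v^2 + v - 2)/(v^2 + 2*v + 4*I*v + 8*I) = (v - 1)/(v + 4*I)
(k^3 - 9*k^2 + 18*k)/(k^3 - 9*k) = (k - 6)/(k + 3)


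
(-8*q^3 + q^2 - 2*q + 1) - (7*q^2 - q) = -8*q^3 - 6*q^2 - q + 1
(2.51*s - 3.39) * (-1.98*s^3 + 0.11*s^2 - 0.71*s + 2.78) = -4.9698*s^4 + 6.9883*s^3 - 2.155*s^2 + 9.3847*s - 9.4242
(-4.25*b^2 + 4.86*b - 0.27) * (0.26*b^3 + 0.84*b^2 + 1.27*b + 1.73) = -1.105*b^5 - 2.3064*b^4 - 1.3853*b^3 - 1.4071*b^2 + 8.0649*b - 0.4671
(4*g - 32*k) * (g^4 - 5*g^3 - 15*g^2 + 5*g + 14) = 4*g^5 - 32*g^4*k - 20*g^4 + 160*g^3*k - 60*g^3 + 480*g^2*k + 20*g^2 - 160*g*k + 56*g - 448*k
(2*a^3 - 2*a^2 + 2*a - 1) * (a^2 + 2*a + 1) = 2*a^5 + 2*a^4 + a^2 - 1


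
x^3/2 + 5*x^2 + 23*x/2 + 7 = (x/2 + 1)*(x + 1)*(x + 7)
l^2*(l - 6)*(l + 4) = l^4 - 2*l^3 - 24*l^2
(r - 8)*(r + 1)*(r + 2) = r^3 - 5*r^2 - 22*r - 16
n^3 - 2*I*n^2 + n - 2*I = (n - 2*I)*(n - I)*(n + I)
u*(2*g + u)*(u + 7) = 2*g*u^2 + 14*g*u + u^3 + 7*u^2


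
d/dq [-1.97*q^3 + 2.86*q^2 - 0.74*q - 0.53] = -5.91*q^2 + 5.72*q - 0.74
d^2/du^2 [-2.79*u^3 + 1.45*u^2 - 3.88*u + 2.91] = 2.9 - 16.74*u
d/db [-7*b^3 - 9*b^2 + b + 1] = -21*b^2 - 18*b + 1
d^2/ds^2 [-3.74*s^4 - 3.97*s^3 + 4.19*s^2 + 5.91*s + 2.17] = -44.88*s^2 - 23.82*s + 8.38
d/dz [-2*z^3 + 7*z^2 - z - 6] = -6*z^2 + 14*z - 1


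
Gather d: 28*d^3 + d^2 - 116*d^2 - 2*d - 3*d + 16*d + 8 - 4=28*d^3 - 115*d^2 + 11*d + 4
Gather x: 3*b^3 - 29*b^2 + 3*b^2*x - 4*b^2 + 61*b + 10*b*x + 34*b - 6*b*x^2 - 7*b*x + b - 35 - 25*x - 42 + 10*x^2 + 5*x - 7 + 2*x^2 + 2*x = 3*b^3 - 33*b^2 + 96*b + x^2*(12 - 6*b) + x*(3*b^2 + 3*b - 18) - 84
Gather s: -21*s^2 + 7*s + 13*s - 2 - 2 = -21*s^2 + 20*s - 4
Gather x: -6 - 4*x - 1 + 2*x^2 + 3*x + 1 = 2*x^2 - x - 6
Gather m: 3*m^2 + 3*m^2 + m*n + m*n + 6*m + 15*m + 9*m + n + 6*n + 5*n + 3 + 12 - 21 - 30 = 6*m^2 + m*(2*n + 30) + 12*n - 36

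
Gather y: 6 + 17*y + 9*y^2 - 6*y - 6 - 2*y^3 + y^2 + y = -2*y^3 + 10*y^2 + 12*y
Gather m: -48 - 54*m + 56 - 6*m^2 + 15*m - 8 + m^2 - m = -5*m^2 - 40*m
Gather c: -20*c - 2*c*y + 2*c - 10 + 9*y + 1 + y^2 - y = c*(-2*y - 18) + y^2 + 8*y - 9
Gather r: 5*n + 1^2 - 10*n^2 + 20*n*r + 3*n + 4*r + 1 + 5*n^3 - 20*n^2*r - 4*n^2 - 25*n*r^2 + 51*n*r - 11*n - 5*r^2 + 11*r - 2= 5*n^3 - 14*n^2 - 3*n + r^2*(-25*n - 5) + r*(-20*n^2 + 71*n + 15)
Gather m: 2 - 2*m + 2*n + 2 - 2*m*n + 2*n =m*(-2*n - 2) + 4*n + 4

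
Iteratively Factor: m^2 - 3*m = (m)*(m - 3)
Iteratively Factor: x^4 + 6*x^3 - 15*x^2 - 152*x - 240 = (x + 3)*(x^3 + 3*x^2 - 24*x - 80) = (x - 5)*(x + 3)*(x^2 + 8*x + 16) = (x - 5)*(x + 3)*(x + 4)*(x + 4)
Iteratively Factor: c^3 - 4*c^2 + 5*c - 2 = (c - 2)*(c^2 - 2*c + 1) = (c - 2)*(c - 1)*(c - 1)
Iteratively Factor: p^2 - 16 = (p - 4)*(p + 4)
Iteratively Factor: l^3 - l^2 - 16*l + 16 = (l - 1)*(l^2 - 16) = (l - 4)*(l - 1)*(l + 4)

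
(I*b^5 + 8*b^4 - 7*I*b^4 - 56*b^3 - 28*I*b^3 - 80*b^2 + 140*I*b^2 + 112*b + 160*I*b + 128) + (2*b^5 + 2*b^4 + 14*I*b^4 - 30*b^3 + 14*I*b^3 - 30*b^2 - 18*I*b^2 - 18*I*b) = 2*b^5 + I*b^5 + 10*b^4 + 7*I*b^4 - 86*b^3 - 14*I*b^3 - 110*b^2 + 122*I*b^2 + 112*b + 142*I*b + 128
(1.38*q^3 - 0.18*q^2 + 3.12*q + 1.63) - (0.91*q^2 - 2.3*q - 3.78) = 1.38*q^3 - 1.09*q^2 + 5.42*q + 5.41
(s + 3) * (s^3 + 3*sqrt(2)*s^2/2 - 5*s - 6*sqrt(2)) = s^4 + 3*sqrt(2)*s^3/2 + 3*s^3 - 5*s^2 + 9*sqrt(2)*s^2/2 - 15*s - 6*sqrt(2)*s - 18*sqrt(2)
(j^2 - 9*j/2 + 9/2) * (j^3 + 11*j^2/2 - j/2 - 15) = j^5 + j^4 - 83*j^3/4 + 12*j^2 + 261*j/4 - 135/2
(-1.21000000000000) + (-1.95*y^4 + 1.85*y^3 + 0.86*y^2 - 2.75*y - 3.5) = -1.95*y^4 + 1.85*y^3 + 0.86*y^2 - 2.75*y - 4.71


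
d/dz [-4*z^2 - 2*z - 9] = -8*z - 2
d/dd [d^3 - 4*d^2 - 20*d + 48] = 3*d^2 - 8*d - 20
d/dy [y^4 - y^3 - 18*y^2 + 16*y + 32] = 4*y^3 - 3*y^2 - 36*y + 16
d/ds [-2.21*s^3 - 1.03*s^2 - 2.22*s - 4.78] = -6.63*s^2 - 2.06*s - 2.22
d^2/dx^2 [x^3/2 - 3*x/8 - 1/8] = 3*x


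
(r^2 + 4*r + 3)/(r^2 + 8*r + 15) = (r + 1)/(r + 5)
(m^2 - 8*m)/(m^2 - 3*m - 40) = m/(m + 5)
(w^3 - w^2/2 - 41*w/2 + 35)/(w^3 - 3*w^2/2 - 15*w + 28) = (w + 5)/(w + 4)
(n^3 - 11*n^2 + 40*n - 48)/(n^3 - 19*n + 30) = (n^2 - 8*n + 16)/(n^2 + 3*n - 10)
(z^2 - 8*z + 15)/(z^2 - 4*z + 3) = (z - 5)/(z - 1)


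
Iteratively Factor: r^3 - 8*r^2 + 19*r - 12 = (r - 3)*(r^2 - 5*r + 4) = (r - 4)*(r - 3)*(r - 1)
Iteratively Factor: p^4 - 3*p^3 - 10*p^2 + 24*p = (p - 4)*(p^3 + p^2 - 6*p) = (p - 4)*(p - 2)*(p^2 + 3*p) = (p - 4)*(p - 2)*(p + 3)*(p)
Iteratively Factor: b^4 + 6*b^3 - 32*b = (b - 2)*(b^3 + 8*b^2 + 16*b) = (b - 2)*(b + 4)*(b^2 + 4*b) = (b - 2)*(b + 4)^2*(b)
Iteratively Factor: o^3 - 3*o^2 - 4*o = (o)*(o^2 - 3*o - 4) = o*(o + 1)*(o - 4)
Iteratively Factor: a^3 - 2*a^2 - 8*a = (a + 2)*(a^2 - 4*a) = a*(a + 2)*(a - 4)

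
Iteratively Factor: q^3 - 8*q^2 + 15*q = (q - 3)*(q^2 - 5*q) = (q - 5)*(q - 3)*(q)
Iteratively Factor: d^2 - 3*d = (d - 3)*(d)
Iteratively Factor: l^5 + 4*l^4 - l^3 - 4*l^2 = (l + 1)*(l^4 + 3*l^3 - 4*l^2) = (l + 1)*(l + 4)*(l^3 - l^2) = l*(l + 1)*(l + 4)*(l^2 - l) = l*(l - 1)*(l + 1)*(l + 4)*(l)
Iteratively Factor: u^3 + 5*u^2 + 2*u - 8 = (u + 2)*(u^2 + 3*u - 4) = (u + 2)*(u + 4)*(u - 1)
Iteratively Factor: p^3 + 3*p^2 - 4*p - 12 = (p + 2)*(p^2 + p - 6) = (p + 2)*(p + 3)*(p - 2)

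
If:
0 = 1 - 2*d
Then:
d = 1/2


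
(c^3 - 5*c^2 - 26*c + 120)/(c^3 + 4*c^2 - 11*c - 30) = (c^2 - 10*c + 24)/(c^2 - c - 6)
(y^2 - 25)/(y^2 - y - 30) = (y - 5)/(y - 6)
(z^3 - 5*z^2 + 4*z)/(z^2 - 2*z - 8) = z*(z - 1)/(z + 2)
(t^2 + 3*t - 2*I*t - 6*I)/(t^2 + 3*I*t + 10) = (t + 3)/(t + 5*I)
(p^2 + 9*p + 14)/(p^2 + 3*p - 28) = (p + 2)/(p - 4)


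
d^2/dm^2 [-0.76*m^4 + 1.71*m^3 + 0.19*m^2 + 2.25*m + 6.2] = -9.12*m^2 + 10.26*m + 0.38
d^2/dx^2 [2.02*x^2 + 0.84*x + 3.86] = 4.04000000000000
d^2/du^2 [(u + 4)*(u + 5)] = 2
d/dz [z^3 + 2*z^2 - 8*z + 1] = 3*z^2 + 4*z - 8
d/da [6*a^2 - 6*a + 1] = 12*a - 6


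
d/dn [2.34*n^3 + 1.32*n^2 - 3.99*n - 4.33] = 7.02*n^2 + 2.64*n - 3.99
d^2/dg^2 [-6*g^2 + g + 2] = -12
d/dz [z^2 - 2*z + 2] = 2*z - 2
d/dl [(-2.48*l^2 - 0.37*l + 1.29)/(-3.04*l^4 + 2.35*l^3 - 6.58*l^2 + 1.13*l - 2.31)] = (-15.0784*l^5 + 2.4536*l^4 + 17.4254*l^3 - 14.3315*l^2 + 28.434*l - 0.603)/(9.2416*l^8 - 14.288*l^7 + 45.5289*l^6 - 37.7964*l^5 + 62.6522*l^4 - 25.7278*l^3 + 31.6765*l^2 - 5.2206*l + 5.3361)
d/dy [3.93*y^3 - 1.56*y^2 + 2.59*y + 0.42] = 11.79*y^2 - 3.12*y + 2.59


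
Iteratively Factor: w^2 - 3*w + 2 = (w - 2)*(w - 1)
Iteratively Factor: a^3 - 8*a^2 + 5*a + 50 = (a - 5)*(a^2 - 3*a - 10) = (a - 5)^2*(a + 2)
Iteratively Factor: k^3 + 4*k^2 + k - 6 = (k + 3)*(k^2 + k - 2) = (k + 2)*(k + 3)*(k - 1)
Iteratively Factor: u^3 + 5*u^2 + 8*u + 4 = (u + 2)*(u^2 + 3*u + 2) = (u + 1)*(u + 2)*(u + 2)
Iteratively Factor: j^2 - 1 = (j + 1)*(j - 1)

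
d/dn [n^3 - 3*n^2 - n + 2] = 3*n^2 - 6*n - 1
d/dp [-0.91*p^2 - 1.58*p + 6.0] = -1.82*p - 1.58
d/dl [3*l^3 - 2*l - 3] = 9*l^2 - 2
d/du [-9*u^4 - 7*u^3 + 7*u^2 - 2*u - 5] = -36*u^3 - 21*u^2 + 14*u - 2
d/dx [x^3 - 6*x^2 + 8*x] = 3*x^2 - 12*x + 8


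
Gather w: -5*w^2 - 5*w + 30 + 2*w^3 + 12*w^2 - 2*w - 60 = 2*w^3 + 7*w^2 - 7*w - 30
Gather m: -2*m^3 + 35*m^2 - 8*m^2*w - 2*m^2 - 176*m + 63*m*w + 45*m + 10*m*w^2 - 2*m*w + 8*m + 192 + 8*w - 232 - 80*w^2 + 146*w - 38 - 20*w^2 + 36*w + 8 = -2*m^3 + m^2*(33 - 8*w) + m*(10*w^2 + 61*w - 123) - 100*w^2 + 190*w - 70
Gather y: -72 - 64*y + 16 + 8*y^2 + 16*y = 8*y^2 - 48*y - 56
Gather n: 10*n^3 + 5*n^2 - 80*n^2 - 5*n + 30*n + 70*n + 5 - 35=10*n^3 - 75*n^2 + 95*n - 30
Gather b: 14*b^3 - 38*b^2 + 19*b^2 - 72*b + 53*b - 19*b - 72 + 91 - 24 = 14*b^3 - 19*b^2 - 38*b - 5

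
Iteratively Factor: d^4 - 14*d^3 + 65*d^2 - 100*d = (d - 4)*(d^3 - 10*d^2 + 25*d) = (d - 5)*(d - 4)*(d^2 - 5*d) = d*(d - 5)*(d - 4)*(d - 5)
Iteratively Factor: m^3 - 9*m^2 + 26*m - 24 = (m - 3)*(m^2 - 6*m + 8) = (m - 3)*(m - 2)*(m - 4)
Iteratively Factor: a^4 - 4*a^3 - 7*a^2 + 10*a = (a + 2)*(a^3 - 6*a^2 + 5*a) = a*(a + 2)*(a^2 - 6*a + 5) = a*(a - 5)*(a + 2)*(a - 1)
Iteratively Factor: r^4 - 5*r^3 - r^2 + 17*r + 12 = (r + 1)*(r^3 - 6*r^2 + 5*r + 12) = (r - 4)*(r + 1)*(r^2 - 2*r - 3) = (r - 4)*(r - 3)*(r + 1)*(r + 1)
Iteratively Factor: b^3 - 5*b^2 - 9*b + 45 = (b - 5)*(b^2 - 9) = (b - 5)*(b - 3)*(b + 3)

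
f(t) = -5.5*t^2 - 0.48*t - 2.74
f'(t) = -11.0*t - 0.48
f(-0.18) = -2.83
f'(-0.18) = 1.50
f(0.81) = -6.74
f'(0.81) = -9.39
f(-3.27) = -59.98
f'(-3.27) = 35.49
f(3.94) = -90.01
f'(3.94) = -43.82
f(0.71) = -5.85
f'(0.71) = -8.29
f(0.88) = -7.42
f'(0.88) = -10.16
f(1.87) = -22.87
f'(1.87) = -21.05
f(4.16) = -99.92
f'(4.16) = -46.24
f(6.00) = -203.62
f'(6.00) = -66.48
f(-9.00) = -443.92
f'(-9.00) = 98.52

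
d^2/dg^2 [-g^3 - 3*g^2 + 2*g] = -6*g - 6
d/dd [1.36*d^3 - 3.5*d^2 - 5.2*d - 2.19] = 4.08*d^2 - 7.0*d - 5.2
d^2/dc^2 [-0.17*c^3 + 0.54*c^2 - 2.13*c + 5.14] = 1.08 - 1.02*c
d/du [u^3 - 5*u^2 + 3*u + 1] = 3*u^2 - 10*u + 3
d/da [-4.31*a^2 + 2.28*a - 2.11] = 2.28 - 8.62*a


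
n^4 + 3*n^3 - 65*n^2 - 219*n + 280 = (n - 8)*(n - 1)*(n + 5)*(n + 7)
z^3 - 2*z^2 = z^2*(z - 2)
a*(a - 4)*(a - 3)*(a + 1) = a^4 - 6*a^3 + 5*a^2 + 12*a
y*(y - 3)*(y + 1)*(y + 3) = y^4 + y^3 - 9*y^2 - 9*y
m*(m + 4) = m^2 + 4*m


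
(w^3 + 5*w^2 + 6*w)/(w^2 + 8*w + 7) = w*(w^2 + 5*w + 6)/(w^2 + 8*w + 7)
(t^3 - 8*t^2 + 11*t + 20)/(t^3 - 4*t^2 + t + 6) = (t^2 - 9*t + 20)/(t^2 - 5*t + 6)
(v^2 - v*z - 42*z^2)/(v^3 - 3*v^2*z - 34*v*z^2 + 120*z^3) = (v - 7*z)/(v^2 - 9*v*z + 20*z^2)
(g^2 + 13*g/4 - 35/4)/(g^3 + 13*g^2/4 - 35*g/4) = 1/g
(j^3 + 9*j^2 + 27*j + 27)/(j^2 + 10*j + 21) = (j^2 + 6*j + 9)/(j + 7)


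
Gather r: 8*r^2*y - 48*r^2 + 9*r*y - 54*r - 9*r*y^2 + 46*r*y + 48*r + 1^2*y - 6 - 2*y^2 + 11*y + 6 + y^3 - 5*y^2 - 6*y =r^2*(8*y - 48) + r*(-9*y^2 + 55*y - 6) + y^3 - 7*y^2 + 6*y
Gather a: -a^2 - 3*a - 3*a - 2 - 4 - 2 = -a^2 - 6*a - 8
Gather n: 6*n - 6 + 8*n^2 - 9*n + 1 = 8*n^2 - 3*n - 5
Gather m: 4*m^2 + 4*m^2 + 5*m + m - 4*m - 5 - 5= 8*m^2 + 2*m - 10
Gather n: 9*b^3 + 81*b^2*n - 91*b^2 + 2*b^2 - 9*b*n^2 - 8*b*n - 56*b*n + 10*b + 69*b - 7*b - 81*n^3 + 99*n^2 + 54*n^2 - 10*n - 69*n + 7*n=9*b^3 - 89*b^2 + 72*b - 81*n^3 + n^2*(153 - 9*b) + n*(81*b^2 - 64*b - 72)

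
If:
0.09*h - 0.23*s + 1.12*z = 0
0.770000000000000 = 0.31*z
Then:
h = 2.55555555555556*s - 30.910394265233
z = 2.48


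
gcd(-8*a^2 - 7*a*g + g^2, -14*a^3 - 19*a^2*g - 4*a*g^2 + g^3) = a + g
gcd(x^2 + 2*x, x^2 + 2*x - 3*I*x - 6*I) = x + 2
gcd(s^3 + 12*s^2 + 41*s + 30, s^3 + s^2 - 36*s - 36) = s^2 + 7*s + 6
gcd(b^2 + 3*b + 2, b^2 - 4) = b + 2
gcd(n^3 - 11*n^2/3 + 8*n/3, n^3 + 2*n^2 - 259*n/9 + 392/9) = n - 8/3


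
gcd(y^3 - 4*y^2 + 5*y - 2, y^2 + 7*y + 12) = 1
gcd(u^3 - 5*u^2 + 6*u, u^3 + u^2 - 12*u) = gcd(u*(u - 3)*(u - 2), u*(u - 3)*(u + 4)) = u^2 - 3*u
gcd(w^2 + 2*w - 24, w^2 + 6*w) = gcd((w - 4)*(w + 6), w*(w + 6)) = w + 6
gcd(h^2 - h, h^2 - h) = h^2 - h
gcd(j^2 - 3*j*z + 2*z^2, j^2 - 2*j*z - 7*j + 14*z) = -j + 2*z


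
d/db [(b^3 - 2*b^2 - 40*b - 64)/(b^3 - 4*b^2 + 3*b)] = 2*(-b^4 + 43*b^3 + 13*b^2 - 256*b + 96)/(b^2*(b^4 - 8*b^3 + 22*b^2 - 24*b + 9))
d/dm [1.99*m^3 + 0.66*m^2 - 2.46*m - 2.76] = 5.97*m^2 + 1.32*m - 2.46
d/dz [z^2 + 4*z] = 2*z + 4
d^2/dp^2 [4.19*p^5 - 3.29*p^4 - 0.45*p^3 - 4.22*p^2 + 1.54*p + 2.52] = 83.8*p^3 - 39.48*p^2 - 2.7*p - 8.44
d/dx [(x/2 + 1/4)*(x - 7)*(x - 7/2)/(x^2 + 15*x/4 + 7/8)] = (32*x^4 + 240*x^3 - 1732*x^2 - 1344*x - 931)/(64*x^4 + 480*x^3 + 1012*x^2 + 420*x + 49)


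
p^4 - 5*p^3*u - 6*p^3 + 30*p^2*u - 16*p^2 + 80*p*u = p*(p - 8)*(p + 2)*(p - 5*u)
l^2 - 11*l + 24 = (l - 8)*(l - 3)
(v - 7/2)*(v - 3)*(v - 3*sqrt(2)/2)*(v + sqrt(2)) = v^4 - 13*v^3/2 - sqrt(2)*v^3/2 + 13*sqrt(2)*v^2/4 + 15*v^2/2 - 21*sqrt(2)*v/4 + 39*v/2 - 63/2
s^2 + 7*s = s*(s + 7)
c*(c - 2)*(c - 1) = c^3 - 3*c^2 + 2*c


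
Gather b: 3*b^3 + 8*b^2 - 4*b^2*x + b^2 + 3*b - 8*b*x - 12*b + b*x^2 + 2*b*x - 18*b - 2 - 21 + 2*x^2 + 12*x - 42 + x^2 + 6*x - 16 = 3*b^3 + b^2*(9 - 4*x) + b*(x^2 - 6*x - 27) + 3*x^2 + 18*x - 81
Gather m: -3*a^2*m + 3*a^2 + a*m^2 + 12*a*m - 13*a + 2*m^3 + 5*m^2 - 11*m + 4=3*a^2 - 13*a + 2*m^3 + m^2*(a + 5) + m*(-3*a^2 + 12*a - 11) + 4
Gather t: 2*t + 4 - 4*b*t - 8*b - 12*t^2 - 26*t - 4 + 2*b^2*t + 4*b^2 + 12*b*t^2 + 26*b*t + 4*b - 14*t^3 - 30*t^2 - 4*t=4*b^2 - 4*b - 14*t^3 + t^2*(12*b - 42) + t*(2*b^2 + 22*b - 28)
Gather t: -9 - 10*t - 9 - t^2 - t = -t^2 - 11*t - 18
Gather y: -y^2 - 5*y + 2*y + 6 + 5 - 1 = -y^2 - 3*y + 10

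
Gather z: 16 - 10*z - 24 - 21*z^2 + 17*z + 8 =-21*z^2 + 7*z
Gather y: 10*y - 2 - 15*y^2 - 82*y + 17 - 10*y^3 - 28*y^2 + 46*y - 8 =-10*y^3 - 43*y^2 - 26*y + 7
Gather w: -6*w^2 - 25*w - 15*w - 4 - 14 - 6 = -6*w^2 - 40*w - 24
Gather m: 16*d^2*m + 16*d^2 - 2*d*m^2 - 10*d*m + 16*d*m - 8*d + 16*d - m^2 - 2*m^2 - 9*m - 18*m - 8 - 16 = 16*d^2 + 8*d + m^2*(-2*d - 3) + m*(16*d^2 + 6*d - 27) - 24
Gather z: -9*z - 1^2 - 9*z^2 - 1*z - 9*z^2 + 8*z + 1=-18*z^2 - 2*z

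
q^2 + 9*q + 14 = (q + 2)*(q + 7)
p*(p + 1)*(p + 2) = p^3 + 3*p^2 + 2*p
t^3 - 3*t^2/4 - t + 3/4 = (t - 1)*(t - 3/4)*(t + 1)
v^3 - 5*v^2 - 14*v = v*(v - 7)*(v + 2)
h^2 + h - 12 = (h - 3)*(h + 4)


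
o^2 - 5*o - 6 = (o - 6)*(o + 1)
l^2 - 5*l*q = l*(l - 5*q)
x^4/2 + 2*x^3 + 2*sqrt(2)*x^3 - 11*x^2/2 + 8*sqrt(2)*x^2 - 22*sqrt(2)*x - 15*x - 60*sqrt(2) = (x/2 + 1)*(x - 3)*(x + 5)*(x + 4*sqrt(2))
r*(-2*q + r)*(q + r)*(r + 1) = -2*q^2*r^2 - 2*q^2*r - q*r^3 - q*r^2 + r^4 + r^3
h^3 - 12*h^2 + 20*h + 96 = (h - 8)*(h - 6)*(h + 2)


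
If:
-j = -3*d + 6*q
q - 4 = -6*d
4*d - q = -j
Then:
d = 4/7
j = -12/7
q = 4/7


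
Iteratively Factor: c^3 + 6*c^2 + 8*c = (c + 4)*(c^2 + 2*c) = (c + 2)*(c + 4)*(c)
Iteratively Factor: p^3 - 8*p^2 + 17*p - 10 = (p - 5)*(p^2 - 3*p + 2) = (p - 5)*(p - 2)*(p - 1)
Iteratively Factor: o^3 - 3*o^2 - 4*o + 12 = (o - 2)*(o^2 - o - 6) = (o - 3)*(o - 2)*(o + 2)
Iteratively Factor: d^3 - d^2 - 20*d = (d - 5)*(d^2 + 4*d) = d*(d - 5)*(d + 4)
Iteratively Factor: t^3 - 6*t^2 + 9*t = (t - 3)*(t^2 - 3*t) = (t - 3)^2*(t)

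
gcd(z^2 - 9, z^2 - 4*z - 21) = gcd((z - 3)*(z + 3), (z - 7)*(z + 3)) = z + 3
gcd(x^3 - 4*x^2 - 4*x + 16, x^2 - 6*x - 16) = x + 2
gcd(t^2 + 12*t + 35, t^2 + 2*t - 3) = 1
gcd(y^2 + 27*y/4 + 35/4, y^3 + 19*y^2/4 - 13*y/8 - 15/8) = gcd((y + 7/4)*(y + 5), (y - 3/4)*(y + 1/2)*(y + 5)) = y + 5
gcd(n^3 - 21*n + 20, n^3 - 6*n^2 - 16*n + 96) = n - 4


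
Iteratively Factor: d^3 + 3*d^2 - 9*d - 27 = (d - 3)*(d^2 + 6*d + 9) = (d - 3)*(d + 3)*(d + 3)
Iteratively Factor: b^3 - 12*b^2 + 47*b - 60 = (b - 3)*(b^2 - 9*b + 20) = (b - 4)*(b - 3)*(b - 5)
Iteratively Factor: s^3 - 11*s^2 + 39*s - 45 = (s - 3)*(s^2 - 8*s + 15) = (s - 3)^2*(s - 5)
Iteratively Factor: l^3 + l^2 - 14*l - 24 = (l + 3)*(l^2 - 2*l - 8) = (l - 4)*(l + 3)*(l + 2)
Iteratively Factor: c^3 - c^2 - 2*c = (c - 2)*(c^2 + c) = (c - 2)*(c + 1)*(c)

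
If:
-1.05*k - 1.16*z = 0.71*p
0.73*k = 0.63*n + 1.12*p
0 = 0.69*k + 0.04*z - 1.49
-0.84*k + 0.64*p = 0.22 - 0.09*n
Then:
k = 2.44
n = -4.63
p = 4.19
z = -4.77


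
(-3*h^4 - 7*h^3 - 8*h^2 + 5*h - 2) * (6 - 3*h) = 9*h^5 + 3*h^4 - 18*h^3 - 63*h^2 + 36*h - 12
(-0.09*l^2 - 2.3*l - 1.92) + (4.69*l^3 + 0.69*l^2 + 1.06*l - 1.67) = 4.69*l^3 + 0.6*l^2 - 1.24*l - 3.59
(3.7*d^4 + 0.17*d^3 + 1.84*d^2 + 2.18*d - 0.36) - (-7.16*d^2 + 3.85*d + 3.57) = 3.7*d^4 + 0.17*d^3 + 9.0*d^2 - 1.67*d - 3.93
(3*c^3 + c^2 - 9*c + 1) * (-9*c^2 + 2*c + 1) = -27*c^5 - 3*c^4 + 86*c^3 - 26*c^2 - 7*c + 1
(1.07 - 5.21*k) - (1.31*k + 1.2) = -6.52*k - 0.13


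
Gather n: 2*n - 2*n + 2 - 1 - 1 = 0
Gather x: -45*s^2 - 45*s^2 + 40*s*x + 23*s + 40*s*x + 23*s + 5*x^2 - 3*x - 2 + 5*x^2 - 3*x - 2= -90*s^2 + 46*s + 10*x^2 + x*(80*s - 6) - 4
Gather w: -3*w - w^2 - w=-w^2 - 4*w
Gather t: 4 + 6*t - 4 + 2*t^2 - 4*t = 2*t^2 + 2*t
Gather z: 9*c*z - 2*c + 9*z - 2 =-2*c + z*(9*c + 9) - 2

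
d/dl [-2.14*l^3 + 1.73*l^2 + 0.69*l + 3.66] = -6.42*l^2 + 3.46*l + 0.69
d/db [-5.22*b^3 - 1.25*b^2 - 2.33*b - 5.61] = -15.66*b^2 - 2.5*b - 2.33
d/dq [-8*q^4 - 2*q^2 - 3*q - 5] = -32*q^3 - 4*q - 3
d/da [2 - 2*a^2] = -4*a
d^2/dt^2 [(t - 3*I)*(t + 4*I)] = 2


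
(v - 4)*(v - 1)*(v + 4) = v^3 - v^2 - 16*v + 16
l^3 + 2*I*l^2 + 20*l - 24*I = (l - 2*I)^2*(l + 6*I)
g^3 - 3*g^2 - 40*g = g*(g - 8)*(g + 5)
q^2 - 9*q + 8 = (q - 8)*(q - 1)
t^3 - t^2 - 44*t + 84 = (t - 6)*(t - 2)*(t + 7)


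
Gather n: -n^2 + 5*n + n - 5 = -n^2 + 6*n - 5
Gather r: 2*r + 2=2*r + 2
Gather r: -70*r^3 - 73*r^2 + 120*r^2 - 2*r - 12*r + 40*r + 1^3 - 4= -70*r^3 + 47*r^2 + 26*r - 3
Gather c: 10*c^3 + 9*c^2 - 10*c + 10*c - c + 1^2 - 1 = 10*c^3 + 9*c^2 - c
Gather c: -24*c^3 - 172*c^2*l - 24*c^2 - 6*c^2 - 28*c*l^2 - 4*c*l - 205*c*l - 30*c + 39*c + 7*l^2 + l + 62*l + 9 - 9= -24*c^3 + c^2*(-172*l - 30) + c*(-28*l^2 - 209*l + 9) + 7*l^2 + 63*l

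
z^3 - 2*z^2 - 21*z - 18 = (z - 6)*(z + 1)*(z + 3)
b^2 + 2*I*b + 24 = (b - 4*I)*(b + 6*I)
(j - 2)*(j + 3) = j^2 + j - 6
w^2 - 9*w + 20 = (w - 5)*(w - 4)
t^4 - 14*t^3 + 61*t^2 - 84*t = t*(t - 7)*(t - 4)*(t - 3)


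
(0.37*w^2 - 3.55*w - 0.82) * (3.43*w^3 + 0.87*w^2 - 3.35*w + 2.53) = 1.2691*w^5 - 11.8546*w^4 - 7.1406*w^3 + 12.1152*w^2 - 6.2345*w - 2.0746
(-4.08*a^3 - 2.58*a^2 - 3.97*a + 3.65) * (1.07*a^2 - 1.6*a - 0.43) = -4.3656*a^5 + 3.7674*a^4 + 1.6345*a^3 + 11.3669*a^2 - 4.1329*a - 1.5695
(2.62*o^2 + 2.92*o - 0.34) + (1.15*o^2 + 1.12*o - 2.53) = 3.77*o^2 + 4.04*o - 2.87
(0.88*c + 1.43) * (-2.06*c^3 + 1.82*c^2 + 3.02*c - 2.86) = -1.8128*c^4 - 1.3442*c^3 + 5.2602*c^2 + 1.8018*c - 4.0898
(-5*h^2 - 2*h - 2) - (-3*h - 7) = -5*h^2 + h + 5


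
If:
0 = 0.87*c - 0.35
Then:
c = 0.40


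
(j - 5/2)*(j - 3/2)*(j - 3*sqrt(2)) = j^3 - 3*sqrt(2)*j^2 - 4*j^2 + 15*j/4 + 12*sqrt(2)*j - 45*sqrt(2)/4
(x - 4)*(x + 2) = x^2 - 2*x - 8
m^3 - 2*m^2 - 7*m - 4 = (m - 4)*(m + 1)^2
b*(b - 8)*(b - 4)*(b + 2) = b^4 - 10*b^3 + 8*b^2 + 64*b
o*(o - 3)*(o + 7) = o^3 + 4*o^2 - 21*o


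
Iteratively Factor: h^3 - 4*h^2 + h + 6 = (h - 3)*(h^2 - h - 2) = (h - 3)*(h + 1)*(h - 2)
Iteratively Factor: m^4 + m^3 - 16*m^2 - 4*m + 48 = (m + 4)*(m^3 - 3*m^2 - 4*m + 12) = (m + 2)*(m + 4)*(m^2 - 5*m + 6) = (m - 3)*(m + 2)*(m + 4)*(m - 2)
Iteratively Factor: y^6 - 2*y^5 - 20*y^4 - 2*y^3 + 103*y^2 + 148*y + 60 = (y + 2)*(y^5 - 4*y^4 - 12*y^3 + 22*y^2 + 59*y + 30) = (y + 1)*(y + 2)*(y^4 - 5*y^3 - 7*y^2 + 29*y + 30) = (y - 5)*(y + 1)*(y + 2)*(y^3 - 7*y - 6) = (y - 5)*(y + 1)^2*(y + 2)*(y^2 - y - 6) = (y - 5)*(y - 3)*(y + 1)^2*(y + 2)*(y + 2)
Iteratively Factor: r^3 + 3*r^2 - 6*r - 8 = (r + 1)*(r^2 + 2*r - 8) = (r + 1)*(r + 4)*(r - 2)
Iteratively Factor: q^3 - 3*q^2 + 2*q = (q)*(q^2 - 3*q + 2) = q*(q - 1)*(q - 2)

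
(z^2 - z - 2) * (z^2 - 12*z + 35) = z^4 - 13*z^3 + 45*z^2 - 11*z - 70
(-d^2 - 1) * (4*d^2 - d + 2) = -4*d^4 + d^3 - 6*d^2 + d - 2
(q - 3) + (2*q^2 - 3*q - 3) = 2*q^2 - 2*q - 6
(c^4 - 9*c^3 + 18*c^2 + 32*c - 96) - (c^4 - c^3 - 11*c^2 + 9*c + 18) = -8*c^3 + 29*c^2 + 23*c - 114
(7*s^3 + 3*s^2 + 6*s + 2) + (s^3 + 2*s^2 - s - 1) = 8*s^3 + 5*s^2 + 5*s + 1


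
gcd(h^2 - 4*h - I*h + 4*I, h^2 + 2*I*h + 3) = h - I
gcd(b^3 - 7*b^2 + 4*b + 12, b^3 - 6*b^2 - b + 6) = b^2 - 5*b - 6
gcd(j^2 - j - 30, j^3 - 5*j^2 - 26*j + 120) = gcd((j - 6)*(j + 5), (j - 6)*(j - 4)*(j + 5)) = j^2 - j - 30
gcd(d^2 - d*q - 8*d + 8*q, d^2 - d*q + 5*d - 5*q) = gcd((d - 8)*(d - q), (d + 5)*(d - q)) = -d + q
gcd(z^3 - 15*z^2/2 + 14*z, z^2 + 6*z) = z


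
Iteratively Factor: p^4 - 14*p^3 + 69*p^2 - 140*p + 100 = (p - 5)*(p^3 - 9*p^2 + 24*p - 20) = (p - 5)*(p - 2)*(p^2 - 7*p + 10) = (p - 5)*(p - 2)^2*(p - 5)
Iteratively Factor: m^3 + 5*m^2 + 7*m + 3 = (m + 1)*(m^2 + 4*m + 3) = (m + 1)*(m + 3)*(m + 1)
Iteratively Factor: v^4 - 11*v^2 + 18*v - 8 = (v - 2)*(v^3 + 2*v^2 - 7*v + 4) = (v - 2)*(v - 1)*(v^2 + 3*v - 4) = (v - 2)*(v - 1)^2*(v + 4)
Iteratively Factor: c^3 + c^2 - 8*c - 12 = (c + 2)*(c^2 - c - 6) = (c + 2)^2*(c - 3)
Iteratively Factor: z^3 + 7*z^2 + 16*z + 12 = (z + 2)*(z^2 + 5*z + 6) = (z + 2)*(z + 3)*(z + 2)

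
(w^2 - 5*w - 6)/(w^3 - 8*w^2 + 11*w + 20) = (w - 6)/(w^2 - 9*w + 20)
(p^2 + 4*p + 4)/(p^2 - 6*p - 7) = (p^2 + 4*p + 4)/(p^2 - 6*p - 7)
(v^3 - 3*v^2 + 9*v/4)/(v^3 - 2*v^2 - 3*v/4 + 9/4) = v/(v + 1)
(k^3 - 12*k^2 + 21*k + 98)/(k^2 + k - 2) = (k^2 - 14*k + 49)/(k - 1)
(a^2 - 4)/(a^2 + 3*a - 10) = (a + 2)/(a + 5)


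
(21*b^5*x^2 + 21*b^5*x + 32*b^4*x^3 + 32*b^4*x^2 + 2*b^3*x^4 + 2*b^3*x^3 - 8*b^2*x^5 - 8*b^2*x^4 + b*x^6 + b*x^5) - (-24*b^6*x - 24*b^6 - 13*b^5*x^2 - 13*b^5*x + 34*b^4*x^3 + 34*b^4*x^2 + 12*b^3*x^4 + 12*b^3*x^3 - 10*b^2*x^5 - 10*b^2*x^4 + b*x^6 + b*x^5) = 24*b^6*x + 24*b^6 + 34*b^5*x^2 + 34*b^5*x - 2*b^4*x^3 - 2*b^4*x^2 - 10*b^3*x^4 - 10*b^3*x^3 + 2*b^2*x^5 + 2*b^2*x^4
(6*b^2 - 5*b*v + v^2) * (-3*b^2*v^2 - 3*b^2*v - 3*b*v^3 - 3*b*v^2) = -18*b^4*v^2 - 18*b^4*v - 3*b^3*v^3 - 3*b^3*v^2 + 12*b^2*v^4 + 12*b^2*v^3 - 3*b*v^5 - 3*b*v^4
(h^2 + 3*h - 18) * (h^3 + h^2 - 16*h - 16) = h^5 + 4*h^4 - 31*h^3 - 82*h^2 + 240*h + 288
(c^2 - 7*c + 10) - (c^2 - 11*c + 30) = 4*c - 20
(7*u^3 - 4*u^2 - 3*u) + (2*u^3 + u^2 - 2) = 9*u^3 - 3*u^2 - 3*u - 2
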